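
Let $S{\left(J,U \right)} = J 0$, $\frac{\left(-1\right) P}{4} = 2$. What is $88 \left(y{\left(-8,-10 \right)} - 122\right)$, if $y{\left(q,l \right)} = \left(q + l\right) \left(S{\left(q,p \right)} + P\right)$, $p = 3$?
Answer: $1936$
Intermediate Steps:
$P = -8$ ($P = \left(-4\right) 2 = -8$)
$S{\left(J,U \right)} = 0$
$y{\left(q,l \right)} = - 8 l - 8 q$ ($y{\left(q,l \right)} = \left(q + l\right) \left(0 - 8\right) = \left(l + q\right) \left(-8\right) = - 8 l - 8 q$)
$88 \left(y{\left(-8,-10 \right)} - 122\right) = 88 \left(\left(\left(-8\right) \left(-10\right) - -64\right) - 122\right) = 88 \left(\left(80 + 64\right) - 122\right) = 88 \left(144 - 122\right) = 88 \cdot 22 = 1936$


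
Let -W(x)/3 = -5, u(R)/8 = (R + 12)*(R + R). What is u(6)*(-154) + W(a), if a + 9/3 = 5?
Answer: -266097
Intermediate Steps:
a = 2 (a = -3 + 5 = 2)
u(R) = 16*R*(12 + R) (u(R) = 8*((R + 12)*(R + R)) = 8*((12 + R)*(2*R)) = 8*(2*R*(12 + R)) = 16*R*(12 + R))
W(x) = 15 (W(x) = -3*(-5) = 15)
u(6)*(-154) + W(a) = (16*6*(12 + 6))*(-154) + 15 = (16*6*18)*(-154) + 15 = 1728*(-154) + 15 = -266112 + 15 = -266097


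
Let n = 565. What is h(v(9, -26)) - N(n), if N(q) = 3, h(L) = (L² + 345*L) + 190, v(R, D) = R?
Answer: 3373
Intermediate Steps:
h(L) = 190 + L² + 345*L
h(v(9, -26)) - N(n) = (190 + 9² + 345*9) - 1*3 = (190 + 81 + 3105) - 3 = 3376 - 3 = 3373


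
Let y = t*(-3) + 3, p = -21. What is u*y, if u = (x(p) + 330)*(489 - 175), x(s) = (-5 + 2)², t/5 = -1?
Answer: 1916028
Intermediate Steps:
t = -5 (t = 5*(-1) = -5)
x(s) = 9 (x(s) = (-3)² = 9)
y = 18 (y = -5*(-3) + 3 = 15 + 3 = 18)
u = 106446 (u = (9 + 330)*(489 - 175) = 339*314 = 106446)
u*y = 106446*18 = 1916028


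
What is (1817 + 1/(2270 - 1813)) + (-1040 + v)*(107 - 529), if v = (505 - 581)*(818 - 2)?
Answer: 12161432194/457 ≈ 2.6611e+7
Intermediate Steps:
v = -62016 (v = -76*816 = -62016)
(1817 + 1/(2270 - 1813)) + (-1040 + v)*(107 - 529) = (1817 + 1/(2270 - 1813)) + (-1040 - 62016)*(107 - 529) = (1817 + 1/457) - 63056*(-422) = (1817 + 1/457) + 26609632 = 830370/457 + 26609632 = 12161432194/457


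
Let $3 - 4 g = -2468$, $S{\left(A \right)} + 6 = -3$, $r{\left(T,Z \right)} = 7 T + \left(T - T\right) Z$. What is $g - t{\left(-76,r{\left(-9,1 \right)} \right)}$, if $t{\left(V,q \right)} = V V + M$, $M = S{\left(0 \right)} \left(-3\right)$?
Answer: $- \frac{20741}{4} \approx -5185.3$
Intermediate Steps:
$r{\left(T,Z \right)} = 7 T$ ($r{\left(T,Z \right)} = 7 T + 0 Z = 7 T + 0 = 7 T$)
$S{\left(A \right)} = -9$ ($S{\left(A \right)} = -6 - 3 = -9$)
$M = 27$ ($M = \left(-9\right) \left(-3\right) = 27$)
$t{\left(V,q \right)} = 27 + V^{2}$ ($t{\left(V,q \right)} = V V + 27 = V^{2} + 27 = 27 + V^{2}$)
$g = \frac{2471}{4}$ ($g = \frac{3}{4} - -617 = \frac{3}{4} + 617 = \frac{2471}{4} \approx 617.75$)
$g - t{\left(-76,r{\left(-9,1 \right)} \right)} = \frac{2471}{4} - \left(27 + \left(-76\right)^{2}\right) = \frac{2471}{4} - \left(27 + 5776\right) = \frac{2471}{4} - 5803 = - \frac{20741}{4}$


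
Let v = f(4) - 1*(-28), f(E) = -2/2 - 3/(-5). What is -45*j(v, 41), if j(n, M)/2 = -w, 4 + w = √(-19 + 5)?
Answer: -360 + 90*I*√14 ≈ -360.0 + 336.75*I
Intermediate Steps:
w = -4 + I*√14 (w = -4 + √(-19 + 5) = -4 + √(-14) = -4 + I*√14 ≈ -4.0 + 3.7417*I)
f(E) = -⅖ (f(E) = -2*½ - 3*(-⅕) = -1 + ⅗ = -⅖)
v = 138/5 (v = -⅖ - 1*(-28) = -⅖ + 28 = 138/5 ≈ 27.600)
j(n, M) = 8 - 2*I*√14 (j(n, M) = 2*(-(-4 + I*√14)) = 2*(4 - I*√14) = 8 - 2*I*√14)
-45*j(v, 41) = -45*(8 - 2*I*√14) = -360 + 90*I*√14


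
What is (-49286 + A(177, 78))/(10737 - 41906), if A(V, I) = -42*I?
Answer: 52562/31169 ≈ 1.6864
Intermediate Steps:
(-49286 + A(177, 78))/(10737 - 41906) = (-49286 - 42*78)/(10737 - 41906) = (-49286 - 3276)/(-31169) = -52562*(-1/31169) = 52562/31169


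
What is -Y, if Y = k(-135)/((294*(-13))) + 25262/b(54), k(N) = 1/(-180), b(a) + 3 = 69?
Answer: -2896540931/7567560 ≈ -382.76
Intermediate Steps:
b(a) = 66 (b(a) = -3 + 69 = 66)
k(N) = -1/180
Y = 2896540931/7567560 (Y = -1/(180*(294*(-13))) + 25262/66 = -1/180/(-3822) + 25262*(1/66) = -1/180*(-1/3822) + 12631/33 = 1/687960 + 12631/33 = 2896540931/7567560 ≈ 382.76)
-Y = -1*2896540931/7567560 = -2896540931/7567560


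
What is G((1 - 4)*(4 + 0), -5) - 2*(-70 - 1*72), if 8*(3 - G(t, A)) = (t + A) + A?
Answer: 1159/4 ≈ 289.75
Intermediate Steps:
G(t, A) = 3 - A/4 - t/8 (G(t, A) = 3 - ((t + A) + A)/8 = 3 - ((A + t) + A)/8 = 3 - (t + 2*A)/8 = 3 + (-A/4 - t/8) = 3 - A/4 - t/8)
G((1 - 4)*(4 + 0), -5) - 2*(-70 - 1*72) = (3 - ¼*(-5) - (1 - 4)*(4 + 0)/8) - 2*(-70 - 1*72) = (3 + 5/4 - (-3)*4/8) - 2*(-70 - 72) = (3 + 5/4 - ⅛*(-12)) - 2*(-142) = (3 + 5/4 + 3/2) + 284 = 23/4 + 284 = 1159/4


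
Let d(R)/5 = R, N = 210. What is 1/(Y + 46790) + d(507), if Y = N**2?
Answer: 230406151/90890 ≈ 2535.0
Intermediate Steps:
d(R) = 5*R
Y = 44100 (Y = 210**2 = 44100)
1/(Y + 46790) + d(507) = 1/(44100 + 46790) + 5*507 = 1/90890 + 2535 = 230406151/90890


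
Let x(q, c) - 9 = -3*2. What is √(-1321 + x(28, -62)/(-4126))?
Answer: I*√22488552574/4126 ≈ 36.346*I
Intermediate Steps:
x(q, c) = 3 (x(q, c) = 9 - 3*2 = 9 - 6 = 3)
√(-1321 + x(28, -62)/(-4126)) = √(-1321 + 3/(-4126)) = √(-1321 + 3*(-1/4126)) = √(-1321 - 3/4126) = √(-5450449/4126) = I*√22488552574/4126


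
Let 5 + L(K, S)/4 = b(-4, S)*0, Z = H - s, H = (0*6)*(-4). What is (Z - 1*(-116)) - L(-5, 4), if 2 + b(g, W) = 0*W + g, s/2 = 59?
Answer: 18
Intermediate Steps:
s = 118 (s = 2*59 = 118)
H = 0 (H = 0*(-4) = 0)
b(g, W) = -2 + g (b(g, W) = -2 + (0*W + g) = -2 + (0 + g) = -2 + g)
Z = -118 (Z = 0 - 1*118 = 0 - 118 = -118)
L(K, S) = -20 (L(K, S) = -20 + 4*((-2 - 4)*0) = -20 + 4*(-6*0) = -20 + 4*0 = -20 + 0 = -20)
(Z - 1*(-116)) - L(-5, 4) = (-118 - 1*(-116)) - 1*(-20) = (-118 + 116) + 20 = -2 + 20 = 18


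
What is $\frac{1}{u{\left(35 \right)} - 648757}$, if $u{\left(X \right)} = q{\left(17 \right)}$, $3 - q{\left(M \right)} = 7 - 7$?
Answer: $- \frac{1}{648754} \approx -1.5414 \cdot 10^{-6}$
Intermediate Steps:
$q{\left(M \right)} = 3$ ($q{\left(M \right)} = 3 - \left(7 - 7\right) = 3 - 0 = 3 + 0 = 3$)
$u{\left(X \right)} = 3$
$\frac{1}{u{\left(35 \right)} - 648757} = \frac{1}{3 - 648757} = \frac{1}{-648754} = - \frac{1}{648754}$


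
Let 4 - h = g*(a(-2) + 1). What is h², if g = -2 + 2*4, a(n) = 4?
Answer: 676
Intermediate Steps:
g = 6 (g = -2 + 8 = 6)
h = -26 (h = 4 - 6*(4 + 1) = 4 - 6*5 = 4 - 1*30 = 4 - 30 = -26)
h² = (-26)² = 676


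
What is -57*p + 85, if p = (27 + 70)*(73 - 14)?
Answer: -326126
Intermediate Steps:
p = 5723 (p = 97*59 = 5723)
-57*p + 85 = -57*5723 + 85 = -326211 + 85 = -326126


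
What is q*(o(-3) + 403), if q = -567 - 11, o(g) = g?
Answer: -231200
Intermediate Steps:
q = -578
q*(o(-3) + 403) = -578*(-3 + 403) = -578*400 = -231200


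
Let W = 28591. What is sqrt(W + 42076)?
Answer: sqrt(70667) ≈ 265.83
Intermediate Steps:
sqrt(W + 42076) = sqrt(28591 + 42076) = sqrt(70667)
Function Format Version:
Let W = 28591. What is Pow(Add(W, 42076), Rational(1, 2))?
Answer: Pow(70667, Rational(1, 2)) ≈ 265.83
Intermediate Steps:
Pow(Add(W, 42076), Rational(1, 2)) = Pow(Add(28591, 42076), Rational(1, 2)) = Pow(70667, Rational(1, 2))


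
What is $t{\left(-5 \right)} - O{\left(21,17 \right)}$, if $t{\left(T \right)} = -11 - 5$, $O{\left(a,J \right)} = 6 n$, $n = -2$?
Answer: $-4$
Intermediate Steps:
$O{\left(a,J \right)} = -12$ ($O{\left(a,J \right)} = 6 \left(-2\right) = -12$)
$t{\left(T \right)} = -16$
$t{\left(-5 \right)} - O{\left(21,17 \right)} = -16 - -12 = -16 + 12 = -4$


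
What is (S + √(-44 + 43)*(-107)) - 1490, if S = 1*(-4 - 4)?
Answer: -1498 - 107*I ≈ -1498.0 - 107.0*I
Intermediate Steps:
S = -8 (S = 1*(-8) = -8)
(S + √(-44 + 43)*(-107)) - 1490 = (-8 + √(-44 + 43)*(-107)) - 1490 = (-8 + √(-1)*(-107)) - 1490 = (-8 + I*(-107)) - 1490 = (-8 - 107*I) - 1490 = -1498 - 107*I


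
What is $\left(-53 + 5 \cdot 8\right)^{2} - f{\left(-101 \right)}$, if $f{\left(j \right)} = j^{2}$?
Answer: $-10032$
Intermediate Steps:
$\left(-53 + 5 \cdot 8\right)^{2} - f{\left(-101 \right)} = \left(-53 + 5 \cdot 8\right)^{2} - \left(-101\right)^{2} = \left(-53 + 40\right)^{2} - 10201 = \left(-13\right)^{2} - 10201 = 169 - 10201 = -10032$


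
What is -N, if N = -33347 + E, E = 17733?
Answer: 15614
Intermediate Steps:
N = -15614 (N = -33347 + 17733 = -15614)
-N = -1*(-15614) = 15614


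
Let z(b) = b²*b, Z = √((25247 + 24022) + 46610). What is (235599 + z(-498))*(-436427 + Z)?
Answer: 53798527805811 - 123270393*√95879 ≈ 5.3760e+13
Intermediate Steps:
Z = √95879 (Z = √(49269 + 46610) = √95879 ≈ 309.64)
z(b) = b³
(235599 + z(-498))*(-436427 + Z) = (235599 + (-498)³)*(-436427 + √95879) = (235599 - 123505992)*(-436427 + √95879) = -123270393*(-436427 + √95879) = 53798527805811 - 123270393*√95879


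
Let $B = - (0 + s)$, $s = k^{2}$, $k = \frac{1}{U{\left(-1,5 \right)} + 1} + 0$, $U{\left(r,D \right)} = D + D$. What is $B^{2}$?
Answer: $\frac{1}{14641} \approx 6.8301 \cdot 10^{-5}$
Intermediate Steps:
$U{\left(r,D \right)} = 2 D$
$k = \frac{1}{11}$ ($k = \frac{1}{2 \cdot 5 + 1} + 0 = \frac{1}{10 + 1} + 0 = \frac{1}{11} + 0 = \frac{1}{11} \approx 0.090909$)
$s = \frac{1}{121}$ ($s = \left(\frac{1}{11}\right)^{2} = \frac{1}{121} \approx 0.0082645$)
$B = - \frac{1}{121}$ ($B = - (0 + \frac{1}{121}) = \left(-1\right) \frac{1}{121} = - \frac{1}{121} \approx -0.0082645$)
$B^{2} = \left(- \frac{1}{121}\right)^{2} = \frac{1}{14641}$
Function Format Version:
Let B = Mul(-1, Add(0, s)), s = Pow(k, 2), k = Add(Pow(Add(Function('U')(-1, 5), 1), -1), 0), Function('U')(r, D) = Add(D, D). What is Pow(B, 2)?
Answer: Rational(1, 14641) ≈ 6.8301e-5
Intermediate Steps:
Function('U')(r, D) = Mul(2, D)
k = Rational(1, 11) (k = Add(Pow(Add(Mul(2, 5), 1), -1), 0) = Add(Pow(Add(10, 1), -1), 0) = Add(Pow(11, -1), 0) = Add(Rational(1, 11), 0) = Rational(1, 11) ≈ 0.090909)
s = Rational(1, 121) (s = Pow(Rational(1, 11), 2) = Rational(1, 121) ≈ 0.0082645)
B = Rational(-1, 121) (B = Mul(-1, Add(0, Rational(1, 121))) = Mul(-1, Rational(1, 121)) = Rational(-1, 121) ≈ -0.0082645)
Pow(B, 2) = Pow(Rational(-1, 121), 2) = Rational(1, 14641)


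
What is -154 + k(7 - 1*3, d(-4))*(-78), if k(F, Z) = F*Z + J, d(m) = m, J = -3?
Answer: 1328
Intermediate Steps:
k(F, Z) = -3 + F*Z (k(F, Z) = F*Z - 3 = -3 + F*Z)
-154 + k(7 - 1*3, d(-4))*(-78) = -154 + (-3 + (7 - 1*3)*(-4))*(-78) = -154 + (-3 + (7 - 3)*(-4))*(-78) = -154 + (-3 + 4*(-4))*(-78) = -154 + (-3 - 16)*(-78) = -154 - 19*(-78) = -154 + 1482 = 1328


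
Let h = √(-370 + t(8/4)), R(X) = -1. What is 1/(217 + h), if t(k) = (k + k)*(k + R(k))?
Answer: 217/47455 - I*√366/47455 ≈ 0.0045728 - 0.00040314*I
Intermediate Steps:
t(k) = 2*k*(-1 + k) (t(k) = (k + k)*(k - 1) = (2*k)*(-1 + k) = 2*k*(-1 + k))
h = I*√366 (h = √(-370 + 2*(8/4)*(-1 + 8/4)) = √(-370 + 2*(8*(¼))*(-1 + 8*(¼))) = √(-370 + 2*2*(-1 + 2)) = √(-370 + 2*2*1) = √(-370 + 4) = √(-366) = I*√366 ≈ 19.131*I)
1/(217 + h) = 1/(217 + I*√366)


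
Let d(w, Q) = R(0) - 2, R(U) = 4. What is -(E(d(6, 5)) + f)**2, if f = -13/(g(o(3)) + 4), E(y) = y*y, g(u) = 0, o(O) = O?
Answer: -9/16 ≈ -0.56250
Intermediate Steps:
d(w, Q) = 2 (d(w, Q) = 4 - 2 = 2)
E(y) = y**2
f = -13/4 (f = -13/(0 + 4) = -13/4 ≈ -3.2500)
-(E(d(6, 5)) + f)**2 = -(2**2 - 13/4)**2 = -(4 - 13/4)**2 = -(3/4)**2 = -1*9/16 = -9/16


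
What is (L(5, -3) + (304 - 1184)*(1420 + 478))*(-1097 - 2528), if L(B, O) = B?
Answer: 6054601875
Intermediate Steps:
(L(5, -3) + (304 - 1184)*(1420 + 478))*(-1097 - 2528) = (5 + (304 - 1184)*(1420 + 478))*(-1097 - 2528) = (5 - 880*1898)*(-3625) = (5 - 1670240)*(-3625) = -1670235*(-3625) = 6054601875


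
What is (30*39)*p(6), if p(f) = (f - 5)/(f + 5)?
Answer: 1170/11 ≈ 106.36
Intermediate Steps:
p(f) = (-5 + f)/(5 + f)
(30*39)*p(6) = (30*39)*((-5 + 6)/(5 + 6)) = 1170*(1/11) = 1170/11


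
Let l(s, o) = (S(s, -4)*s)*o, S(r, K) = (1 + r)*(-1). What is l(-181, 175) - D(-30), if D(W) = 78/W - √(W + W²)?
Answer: -28507487/5 + √870 ≈ -5.7015e+6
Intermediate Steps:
S(r, K) = -1 - r
D(W) = -√(W + W²) + 78/W
l(s, o) = o*s*(-1 - s) (l(s, o) = ((-1 - s)*s)*o = (s*(-1 - s))*o = o*s*(-1 - s))
l(-181, 175) - D(-30) = -1*175*(-181)*(1 - 181) - (-√(-30 + (-30)²) + 78/(-30)) = -1*175*(-181)*(-180) - (-√(-30 + 900) + 78*(-1/30)) = -5701500 - (-√870 - 13/5) = -5701500 - (-13/5 - √870) = -5701500 + (13/5 + √870) = -28507487/5 + √870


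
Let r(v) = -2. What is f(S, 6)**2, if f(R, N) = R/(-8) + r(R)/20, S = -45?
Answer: 48841/1600 ≈ 30.526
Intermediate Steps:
f(R, N) = -1/10 - R/8 (f(R, N) = R/(-8) - 2/20 = R*(-1/8) - 2*1/20 = -R/8 - 1/10 = -1/10 - R/8)
f(S, 6)**2 = (-1/10 - 1/8*(-45))**2 = (-1/10 + 45/8)**2 = (221/40)**2 = 48841/1600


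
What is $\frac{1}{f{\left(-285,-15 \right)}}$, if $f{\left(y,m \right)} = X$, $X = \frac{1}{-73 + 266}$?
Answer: $193$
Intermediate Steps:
$X = \frac{1}{193} \approx 0.0051813$
$f{\left(y,m \right)} = \frac{1}{193}$
$\frac{1}{f{\left(-285,-15 \right)}} = \frac{1}{\frac{1}{193}} = 193$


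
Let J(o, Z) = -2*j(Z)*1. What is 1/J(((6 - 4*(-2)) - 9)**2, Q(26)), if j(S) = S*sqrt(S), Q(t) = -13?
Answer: -I*sqrt(13)/338 ≈ -0.010667*I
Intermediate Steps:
j(S) = S**(3/2)
J(o, Z) = -2*Z**(3/2) (J(o, Z) = -2*Z**(3/2)*1 = -2*Z**(3/2))
1/J(((6 - 4*(-2)) - 9)**2, Q(26)) = 1/(-(-26)*I*sqrt(13)) = 1/(26*I*sqrt(13)) = -I*sqrt(13)/338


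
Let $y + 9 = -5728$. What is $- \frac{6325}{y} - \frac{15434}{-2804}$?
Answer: $\frac{53140079}{8043274} \approx 6.6068$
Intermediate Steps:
$y = -5737$ ($y = -9 - 5728 = -5737$)
$- \frac{6325}{y} - \frac{15434}{-2804} = - \frac{6325}{-5737} - \frac{15434}{-2804} = \left(-6325\right) \left(- \frac{1}{5737}\right) - - \frac{7717}{1402} = \frac{6325}{5737} + \frac{7717}{1402} = \frac{53140079}{8043274}$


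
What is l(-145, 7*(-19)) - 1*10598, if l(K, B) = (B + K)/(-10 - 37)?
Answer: -497828/47 ≈ -10592.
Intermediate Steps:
l(K, B) = -B/47 - K/47 (l(K, B) = (B + K)/(-47) = (B + K)*(-1/47) = -B/47 - K/47)
l(-145, 7*(-19)) - 1*10598 = (-7*(-19)/47 - 1/47*(-145)) - 1*10598 = (-1/47*(-133) + 145/47) - 10598 = (133/47 + 145/47) - 10598 = 278/47 - 10598 = -497828/47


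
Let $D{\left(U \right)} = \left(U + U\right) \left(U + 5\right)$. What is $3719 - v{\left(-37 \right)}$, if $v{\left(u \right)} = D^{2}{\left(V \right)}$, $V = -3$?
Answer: $3575$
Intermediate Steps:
$D{\left(U \right)} = 2 U \left(5 + U\right)$
$v{\left(u \right)} = 144$ ($v{\left(u \right)} = \left(2 \left(-3\right) \left(5 - 3\right)\right)^{2} = \left(2 \left(-3\right) 2\right)^{2} = \left(-12\right)^{2} = 144$)
$3719 - v{\left(-37 \right)} = 3719 - 144 = 3575$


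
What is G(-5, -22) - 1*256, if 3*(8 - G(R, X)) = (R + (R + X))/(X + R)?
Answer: -20120/81 ≈ -248.40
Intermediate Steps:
G(R, X) = 8 - (X + 2*R)/(3*(R + X)) (G(R, X) = 8 - (R + (R + X))/(3*(X + R)) = 8 - (X + 2*R)/(3*(R + X)))
G(-5, -22) - 1*256 = (22*(-5) + 23*(-22))/(3*(-5 - 22)) - 1*256 = (1/3)*(-110 - 506)/(-27) - 256 = (1/3)*(-1/27)*(-616) - 256 = 616/81 - 256 = -20120/81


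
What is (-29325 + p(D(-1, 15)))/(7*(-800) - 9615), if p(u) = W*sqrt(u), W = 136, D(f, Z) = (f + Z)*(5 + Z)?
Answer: 345/179 - 16*sqrt(70)/895 ≈ 1.7778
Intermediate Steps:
D(f, Z) = (5 + Z)*(Z + f) (D(f, Z) = (Z + f)*(5 + Z) = (5 + Z)*(Z + f))
p(u) = 136*sqrt(u)
(-29325 + p(D(-1, 15)))/(7*(-800) - 9615) = (-29325 + 136*sqrt(15**2 + 5*15 + 5*(-1) + 15*(-1)))/(7*(-800) - 9615) = (-29325 + 136*sqrt(225 + 75 - 5 - 15))/(-5600 - 9615) = (-29325 + 136*sqrt(280))/(-15215) = (-29325 + 136*(2*sqrt(70)))*(-1/15215) = (-29325 + 272*sqrt(70))*(-1/15215) = 345/179 - 16*sqrt(70)/895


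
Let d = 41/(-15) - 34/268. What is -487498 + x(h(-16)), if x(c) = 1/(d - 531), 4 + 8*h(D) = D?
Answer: -523114118392/1073059 ≈ -4.8750e+5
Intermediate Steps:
d = -5749/2010 (d = 41*(-1/15) - 34*1/268 = -41/15 - 17/134 = -5749/2010 ≈ -2.8602)
h(D) = -½ + D/8
x(c) = -2010/1073059 (x(c) = 1/(-5749/2010 - 531) = 1/(-1073059/2010) = -2010/1073059)
-487498 + x(h(-16)) = -487498 - 2010/1073059 = -523114118392/1073059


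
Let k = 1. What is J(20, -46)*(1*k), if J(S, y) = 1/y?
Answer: -1/46 ≈ -0.021739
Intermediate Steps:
J(20, -46)*(1*k) = (1*1)/(-46) = -1/46*1 = -1/46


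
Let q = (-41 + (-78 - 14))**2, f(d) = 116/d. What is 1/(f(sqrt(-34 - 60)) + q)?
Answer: 831383/14706340615 + 58*I*sqrt(94)/14706340615 ≈ 5.6532e-5 + 3.8237e-8*I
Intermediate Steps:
q = 17689 (q = (-41 - 92)**2 = (-133)**2 = 17689)
1/(f(sqrt(-34 - 60)) + q) = 1/(116/(sqrt(-34 - 60)) + 17689) = 1/(116/(sqrt(-94)) + 17689) = 1/(116/((I*sqrt(94))) + 17689) = 1/(116*(-I*sqrt(94)/94) + 17689) = 1/(-58*I*sqrt(94)/47 + 17689) = 1/(17689 - 58*I*sqrt(94)/47)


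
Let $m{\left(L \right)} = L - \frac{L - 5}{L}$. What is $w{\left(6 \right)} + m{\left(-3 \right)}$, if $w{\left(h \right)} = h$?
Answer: $\frac{1}{3} \approx 0.33333$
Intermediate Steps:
$m{\left(L \right)} = L - \frac{-5 + L}{L}$ ($m{\left(L \right)} = L - \frac{L - 5}{L} = L - \frac{-5 + L}{L}$)
$w{\left(6 \right)} + m{\left(-3 \right)} = 6 - \left(4 + \frac{5}{3}\right) = 6 - \frac{17}{3} = \frac{1}{3}$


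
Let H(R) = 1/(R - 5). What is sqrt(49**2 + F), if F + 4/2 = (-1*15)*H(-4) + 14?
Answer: 2*sqrt(5433)/3 ≈ 49.139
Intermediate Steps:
H(R) = 1/(-5 + R)
F = 41/3 (F = -2 + ((-1*15)/(-5 - 4) + 14) = -2 + (-15/(-9) + 14) = -2 + (-15*(-1/9) + 14) = -2 + (5/3 + 14) = -2 + 47/3 = 41/3 ≈ 13.667)
sqrt(49**2 + F) = sqrt(49**2 + 41/3) = sqrt(2401 + 41/3) = sqrt(7244/3) = 2*sqrt(5433)/3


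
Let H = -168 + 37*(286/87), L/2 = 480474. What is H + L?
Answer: 83598442/87 ≈ 9.6090e+5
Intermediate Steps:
L = 960948 (L = 2*480474 = 960948)
H = -4034/87 (H = -168 + 37*(286*(1/87)) = -168 + 37*(286/87) = -168 + 10582/87 = -4034/87 ≈ -46.368)
H + L = -4034/87 + 960948 = 83598442/87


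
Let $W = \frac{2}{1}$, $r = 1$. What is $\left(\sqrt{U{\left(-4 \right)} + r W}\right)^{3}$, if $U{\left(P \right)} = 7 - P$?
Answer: $13 \sqrt{13} \approx 46.872$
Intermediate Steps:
$W = 2$ ($W = 2 \cdot 1 = 2$)
$\left(\sqrt{U{\left(-4 \right)} + r W}\right)^{3} = \left(\sqrt{\left(7 - -4\right) + 1 \cdot 2}\right)^{3} = \left(\sqrt{\left(7 + 4\right) + 2}\right)^{3} = \left(\sqrt{11 + 2}\right)^{3} = \left(\sqrt{13}\right)^{3} = 13 \sqrt{13}$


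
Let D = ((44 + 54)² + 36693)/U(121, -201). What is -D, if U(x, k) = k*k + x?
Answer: -46297/40522 ≈ -1.1425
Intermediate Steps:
U(x, k) = x + k² (U(x, k) = k² + x = x + k²)
D = 46297/40522 (D = ((44 + 54)² + 36693)/(121 + (-201)²) = (98² + 36693)/(121 + 40401) = (9604 + 36693)/40522 = 46297*(1/40522) = 46297/40522 ≈ 1.1425)
-D = -1*46297/40522 = -46297/40522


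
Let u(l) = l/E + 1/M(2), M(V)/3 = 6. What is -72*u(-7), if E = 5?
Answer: 484/5 ≈ 96.800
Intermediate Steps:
M(V) = 18 (M(V) = 3*6 = 18)
u(l) = 1/18 + l/5 (u(l) = l/5 + 1/18 = 1/18 + l/5)
-72*u(-7) = -72*(1/18 + (1/5)*(-7)) = -72*(1/18 - 7/5) = -72*(-121/90) = 484/5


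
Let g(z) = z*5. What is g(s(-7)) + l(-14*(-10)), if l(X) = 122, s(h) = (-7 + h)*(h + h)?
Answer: 1102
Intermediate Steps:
s(h) = 2*h*(-7 + h) (s(h) = (-7 + h)*(2*h) = 2*h*(-7 + h))
g(z) = 5*z
g(s(-7)) + l(-14*(-10)) = 5*(2*(-7)*(-7 - 7)) + 122 = 5*(2*(-7)*(-14)) + 122 = 5*196 + 122 = 980 + 122 = 1102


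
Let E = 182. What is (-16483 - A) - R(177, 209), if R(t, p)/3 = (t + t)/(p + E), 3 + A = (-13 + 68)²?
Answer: -7627517/391 ≈ -19508.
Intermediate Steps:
A = 3022 (A = -3 + (-13 + 68)² = -3 + 55² = -3 + 3025 = 3022)
R(t, p) = 6*t/(182 + p) (R(t, p) = 3*((t + t)/(p + 182)) = 3*((2*t)/(182 + p)) = 3*(2*t/(182 + p)) = 6*t/(182 + p))
(-16483 - A) - R(177, 209) = (-16483 - 1*3022) - 6*177/(182 + 209) = (-16483 - 3022) - 6*177/391 = -19505 - 6*177/391 = -19505 - 1*1062/391 = -19505 - 1062/391 = -7627517/391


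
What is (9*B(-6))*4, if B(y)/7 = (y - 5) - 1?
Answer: -3024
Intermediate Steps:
B(y) = -42 + 7*y (B(y) = 7*((y - 5) - 1) = 7*((-5 + y) - 1) = 7*(-6 + y) = -42 + 7*y)
(9*B(-6))*4 = (9*(-42 + 7*(-6)))*4 = (9*(-42 - 42))*4 = (9*(-84))*4 = -756*4 = -3024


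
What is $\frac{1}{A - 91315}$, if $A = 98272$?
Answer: $\frac{1}{6957} \approx 0.00014374$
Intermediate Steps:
$\frac{1}{A - 91315} = \frac{1}{98272 - 91315} = \frac{1}{6957}$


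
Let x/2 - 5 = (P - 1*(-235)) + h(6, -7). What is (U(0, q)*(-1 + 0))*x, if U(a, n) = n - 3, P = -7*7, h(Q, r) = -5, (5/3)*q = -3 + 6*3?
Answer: -2232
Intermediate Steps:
q = 9 (q = 3*(-3 + 6*3)/5 = 3*(-3 + 18)/5 = (⅗)*15 = 9)
P = -49
U(a, n) = -3 + n
x = 372 (x = 10 + 2*((-49 - 1*(-235)) - 5) = 10 + 2*((-49 + 235) - 5) = 10 + 2*(186 - 5) = 10 + 2*181 = 10 + 362 = 372)
(U(0, q)*(-1 + 0))*x = ((-3 + 9)*(-1 + 0))*372 = (6*(-1))*372 = -6*372 = -2232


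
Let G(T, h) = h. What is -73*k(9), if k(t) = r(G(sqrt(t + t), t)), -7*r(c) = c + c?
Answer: 1314/7 ≈ 187.71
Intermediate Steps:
r(c) = -2*c/7 (r(c) = -(c + c)/7 = -2*c/7)
k(t) = -2*t/7
-73*k(9) = -(-146)*9/7 = -73*(-18/7) = 1314/7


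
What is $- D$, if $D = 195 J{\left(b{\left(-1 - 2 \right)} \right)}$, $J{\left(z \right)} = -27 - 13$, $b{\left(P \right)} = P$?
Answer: $7800$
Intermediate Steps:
$J{\left(z \right)} = -40$ ($J{\left(z \right)} = -27 - 13 = -40$)
$D = -7800$ ($D = 195 \left(-40\right) = -7800$)
$- D = \left(-1\right) \left(-7800\right) = 7800$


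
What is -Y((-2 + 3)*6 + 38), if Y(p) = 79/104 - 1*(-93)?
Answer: -9751/104 ≈ -93.760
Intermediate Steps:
Y(p) = 9751/104 (Y(p) = 79*(1/104) + 93 = 79/104 + 93 = 9751/104)
-Y((-2 + 3)*6 + 38) = -1*9751/104 = -9751/104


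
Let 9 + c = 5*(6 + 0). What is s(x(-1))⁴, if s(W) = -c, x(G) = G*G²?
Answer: 194481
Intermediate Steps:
x(G) = G³
c = 21 (c = -9 + 5*(6 + 0) = -9 + 5*6 = -9 + 30 = 21)
s(W) = -21 (s(W) = -1*21 = -21)
s(x(-1))⁴ = (-21)⁴ = 194481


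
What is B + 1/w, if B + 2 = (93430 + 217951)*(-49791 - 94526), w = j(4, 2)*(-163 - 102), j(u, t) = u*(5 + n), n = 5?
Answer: -476338260857401/10600 ≈ -4.4938e+10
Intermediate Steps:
j(u, t) = 10*u (j(u, t) = u*(5 + 5) = u*10 = 10*u)
w = -10600 (w = (10*4)*(-163 - 102) = 40*(-265) = -10600)
B = -44937571779 (B = -2 + (93430 + 217951)*(-49791 - 94526) = -2 + 311381*(-144317) = -2 - 44937571777 = -44937571779)
B + 1/w = -44937571779 + 1/(-10600) = -44937571779 - 1/10600 = -476338260857401/10600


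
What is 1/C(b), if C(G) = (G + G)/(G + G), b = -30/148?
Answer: 1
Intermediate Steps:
b = -15/74 (b = -30*1/148 = -15/74 ≈ -0.20270)
C(G) = 1 (C(G) = (2*G)/((2*G)) = (2*G)*(1/(2*G)) = 1)
1/C(b) = 1/1 = 1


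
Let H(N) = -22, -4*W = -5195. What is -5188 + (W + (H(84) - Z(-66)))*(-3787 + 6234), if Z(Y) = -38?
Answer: 12848021/4 ≈ 3.2120e+6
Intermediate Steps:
W = 5195/4 (W = -1/4*(-5195) = 5195/4 ≈ 1298.8)
-5188 + (W + (H(84) - Z(-66)))*(-3787 + 6234) = -5188 + (5195/4 + (-22 - 1*(-38)))*(-3787 + 6234) = -5188 + (5195/4 + (-22 + 38))*2447 = -5188 + (5195/4 + 16)*2447 = -5188 + (5259/4)*2447 = -5188 + 12868773/4 = 12848021/4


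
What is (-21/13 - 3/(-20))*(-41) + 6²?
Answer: 24981/260 ≈ 96.081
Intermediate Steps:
(-21/13 - 3/(-20))*(-41) + 6² = (-21*1/13 - 3*(-1/20))*(-41) + 36 = (-21/13 + 3/20)*(-41) + 36 = -381/260*(-41) + 36 = 15621/260 + 36 = 24981/260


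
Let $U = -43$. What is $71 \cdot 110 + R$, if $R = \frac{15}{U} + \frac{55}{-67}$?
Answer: $\frac{22497240}{2881} \approx 7808.8$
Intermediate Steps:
$R = - \frac{3370}{2881}$ ($R = \frac{15}{-43} + \frac{55}{-67} = 15 \left(- \frac{1}{43}\right) + 55 \left(- \frac{1}{67}\right) = - \frac{15}{43} - \frac{55}{67} = - \frac{3370}{2881} \approx -1.1697$)
$71 \cdot 110 + R = 71 \cdot 110 - \frac{3370}{2881} = 7810 - \frac{3370}{2881} = \frac{22497240}{2881}$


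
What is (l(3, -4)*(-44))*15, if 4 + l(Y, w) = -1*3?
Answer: 4620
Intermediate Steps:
l(Y, w) = -7 (l(Y, w) = -4 - 1*3 = -4 - 3 = -7)
(l(3, -4)*(-44))*15 = -7*(-44)*15 = 308*15 = 4620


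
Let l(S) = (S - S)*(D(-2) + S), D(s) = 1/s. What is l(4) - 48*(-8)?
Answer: 384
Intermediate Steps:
l(S) = 0 (l(S) = (S - S)*(1/(-2) + S) = 0*(-½ + S) = 0)
l(4) - 48*(-8) = 0 - 48*(-8) = 0 + 384 = 384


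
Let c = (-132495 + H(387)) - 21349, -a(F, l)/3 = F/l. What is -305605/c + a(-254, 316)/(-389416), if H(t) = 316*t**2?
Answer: -470528857235/72561433934512 ≈ -0.0064846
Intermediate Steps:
a(F, l) = -3*F/l
c = 47173160 (c = (-132495 + 316*387**2) - 21349 = (-132495 + 316*149769) - 21349 = (-132495 + 47327004) - 21349 = 47194509 - 21349 = 47173160)
-305605/c + a(-254, 316)/(-389416) = -305605/47173160 - 3*(-254)/316/(-389416) = -305605*1/47173160 - 3*(-254)*1/316*(-1/389416) = -61121/9434632 + (381/158)*(-1/389416) = -61121/9434632 - 381/61527728 = -470528857235/72561433934512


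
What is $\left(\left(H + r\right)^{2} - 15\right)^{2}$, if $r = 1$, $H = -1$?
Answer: $225$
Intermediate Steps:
$\left(\left(H + r\right)^{2} - 15\right)^{2} = \left(\left(-1 + 1\right)^{2} - 15\right)^{2} = \left(0^{2} - 15\right)^{2} = \left(0 - 15\right)^{2} = \left(-15\right)^{2} = 225$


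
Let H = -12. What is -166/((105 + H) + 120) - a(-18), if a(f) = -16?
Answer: 3242/213 ≈ 15.221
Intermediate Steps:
-166/((105 + H) + 120) - a(-18) = -166/((105 - 12) + 120) - 1*(-16) = -166/(93 + 120) + 16 = -166/213 + 16 = 3242/213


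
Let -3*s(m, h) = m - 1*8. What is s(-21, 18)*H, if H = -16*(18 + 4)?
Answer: -10208/3 ≈ -3402.7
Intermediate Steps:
s(m, h) = 8/3 - m/3 (s(m, h) = -(m - 1*8)/3 = -(m - 8)/3 = -(-8 + m)/3 = 8/3 - m/3)
H = -352 (H = -16*22 = -352)
s(-21, 18)*H = (8/3 - 1/3*(-21))*(-352) = (8/3 + 7)*(-352) = (29/3)*(-352) = -10208/3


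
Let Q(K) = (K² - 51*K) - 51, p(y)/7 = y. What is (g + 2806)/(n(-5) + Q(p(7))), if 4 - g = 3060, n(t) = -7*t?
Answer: 125/57 ≈ 2.1930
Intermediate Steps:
p(y) = 7*y
g = -3056 (g = 4 - 1*3060 = 4 - 3060 = -3056)
Q(K) = -51 + K² - 51*K
(g + 2806)/(n(-5) + Q(p(7))) = (-3056 + 2806)/(-7*(-5) + (-51 + (7*7)² - 357*7)) = -250/(35 + (-51 + 49² - 51*49)) = -250/(35 + (-51 + 2401 - 2499)) = -250/(35 - 149) = -250/(-114) = -250*(-1/114) = 125/57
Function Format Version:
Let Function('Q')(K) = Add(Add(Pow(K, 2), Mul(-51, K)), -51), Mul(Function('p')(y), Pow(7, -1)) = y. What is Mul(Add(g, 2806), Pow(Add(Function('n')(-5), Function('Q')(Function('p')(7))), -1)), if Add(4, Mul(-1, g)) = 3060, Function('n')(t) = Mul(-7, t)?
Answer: Rational(125, 57) ≈ 2.1930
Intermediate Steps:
Function('p')(y) = Mul(7, y)
g = -3056 (g = Add(4, Mul(-1, 3060)) = Add(4, -3060) = -3056)
Function('Q')(K) = Add(-51, Pow(K, 2), Mul(-51, K))
Mul(Add(g, 2806), Pow(Add(Function('n')(-5), Function('Q')(Function('p')(7))), -1)) = Mul(Add(-3056, 2806), Pow(Add(Mul(-7, -5), Add(-51, Pow(Mul(7, 7), 2), Mul(-51, Mul(7, 7)))), -1)) = Mul(-250, Pow(Add(35, Add(-51, Pow(49, 2), Mul(-51, 49))), -1)) = Mul(-250, Pow(Add(35, Add(-51, 2401, -2499)), -1)) = Mul(-250, Pow(Add(35, -149), -1)) = Mul(-250, Pow(-114, -1)) = Mul(-250, Rational(-1, 114)) = Rational(125, 57)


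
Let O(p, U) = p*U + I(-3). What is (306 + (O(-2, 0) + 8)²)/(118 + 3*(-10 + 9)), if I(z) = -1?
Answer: 71/23 ≈ 3.0870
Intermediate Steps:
O(p, U) = -1 + U*p (O(p, U) = p*U - 1 = U*p - 1 = -1 + U*p)
(306 + (O(-2, 0) + 8)²)/(118 + 3*(-10 + 9)) = (306 + ((-1 + 0*(-2)) + 8)²)/(118 + 3*(-10 + 9)) = (306 + ((-1 + 0) + 8)²)/(118 + 3*(-1)) = (306 + (-1 + 8)²)/(118 - 3) = (306 + 7²)/115 = (306 + 49)*(1/115) = 355*(1/115) = 71/23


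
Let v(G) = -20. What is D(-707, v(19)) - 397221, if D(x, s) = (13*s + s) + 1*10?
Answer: -397491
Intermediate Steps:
D(x, s) = 10 + 14*s (D(x, s) = 14*s + 10 = 10 + 14*s)
D(-707, v(19)) - 397221 = (10 + 14*(-20)) - 397221 = (10 - 280) - 397221 = -270 - 397221 = -397491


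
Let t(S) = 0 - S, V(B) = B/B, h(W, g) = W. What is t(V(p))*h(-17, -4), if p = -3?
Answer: 17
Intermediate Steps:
V(B) = 1
t(S) = -S
t(V(p))*h(-17, -4) = -1*1*(-17) = -1*(-17) = 17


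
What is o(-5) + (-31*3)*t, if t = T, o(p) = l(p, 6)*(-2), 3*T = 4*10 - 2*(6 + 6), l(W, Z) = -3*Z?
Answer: -460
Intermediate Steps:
T = 16/3 (T = (4*10 - 2*(6 + 6))/3 = (40 - 2*12)/3 = (40 - 24)/3 = (⅓)*16 = 16/3 ≈ 5.3333)
o(p) = 36 (o(p) = -3*6*(-2) = -18*(-2) = 36)
t = 16/3 ≈ 5.3333
o(-5) + (-31*3)*t = 36 - 31*3*(16/3) = 36 - 93*16/3 = 36 - 496 = -460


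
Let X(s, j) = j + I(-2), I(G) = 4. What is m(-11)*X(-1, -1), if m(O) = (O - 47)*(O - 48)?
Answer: 10266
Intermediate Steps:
m(O) = (-48 + O)*(-47 + O) (m(O) = (-47 + O)*(-48 + O) = (-48 + O)*(-47 + O))
X(s, j) = 4 + j (X(s, j) = j + 4 = 4 + j)
m(-11)*X(-1, -1) = (2256 + (-11)**2 - 95*(-11))*(4 - 1) = (2256 + 121 + 1045)*3 = 3422*3 = 10266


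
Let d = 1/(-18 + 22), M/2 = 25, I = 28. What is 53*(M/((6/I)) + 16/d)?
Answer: 47276/3 ≈ 15759.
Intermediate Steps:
M = 50 (M = 2*25 = 50)
d = ¼ (d = 1/4 = ¼ ≈ 0.25000)
53*(M/((6/I)) + 16/d) = 53*(50/((6/28)) + 16/(¼)) = 53*(50/((6*(1/28))) + 16*4) = 53*(50/(3/14) + 64) = 53*(50*(14/3) + 64) = 53*(700/3 + 64) = 53*(892/3) = 47276/3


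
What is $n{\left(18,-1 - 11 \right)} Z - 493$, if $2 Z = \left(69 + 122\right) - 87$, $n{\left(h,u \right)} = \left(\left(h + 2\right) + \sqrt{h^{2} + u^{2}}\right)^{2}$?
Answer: $44643 + 12480 \sqrt{13} \approx 89640.0$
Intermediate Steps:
$n{\left(h,u \right)} = \left(2 + h + \sqrt{h^{2} + u^{2}}\right)^{2}$ ($n{\left(h,u \right)} = \left(\left(2 + h\right) + \sqrt{h^{2} + u^{2}}\right)^{2} = \left(2 + h + \sqrt{h^{2} + u^{2}}\right)^{2}$)
$Z = 52$ ($Z = \frac{\left(69 + 122\right) - 87}{2} = \frac{191 - 87}{2} = \frac{1}{2} \cdot 104 = 52$)
$n{\left(18,-1 - 11 \right)} Z - 493 = \left(2 + 18 + \sqrt{18^{2} + \left(-1 - 11\right)^{2}}\right)^{2} \cdot 52 - 493 = \left(2 + 18 + \sqrt{324 + \left(-1 - 11\right)^{2}}\right)^{2} \cdot 52 - 493 = \left(2 + 18 + \sqrt{324 + \left(-12\right)^{2}}\right)^{2} \cdot 52 - 493 = \left(2 + 18 + \sqrt{324 + 144}\right)^{2} \cdot 52 - 493 = \left(2 + 18 + \sqrt{468}\right)^{2} \cdot 52 - 493 = \left(2 + 18 + 6 \sqrt{13}\right)^{2} \cdot 52 - 493 = \left(20 + 6 \sqrt{13}\right)^{2} \cdot 52 - 493 = 52 \left(20 + 6 \sqrt{13}\right)^{2} - 493 = -493 + 52 \left(20 + 6 \sqrt{13}\right)^{2}$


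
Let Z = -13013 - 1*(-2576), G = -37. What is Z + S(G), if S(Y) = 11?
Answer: -10426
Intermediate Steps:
Z = -10437 (Z = -13013 + 2576 = -10437)
Z + S(G) = -10437 + 11 = -10426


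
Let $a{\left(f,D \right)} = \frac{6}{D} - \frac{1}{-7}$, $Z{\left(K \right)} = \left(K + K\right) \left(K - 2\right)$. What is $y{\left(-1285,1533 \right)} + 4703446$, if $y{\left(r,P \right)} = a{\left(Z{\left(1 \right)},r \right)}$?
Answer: $\frac{42307498013}{8995} \approx 4.7034 \cdot 10^{6}$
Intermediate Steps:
$Z{\left(K \right)} = 2 K \left(-2 + K\right)$
$a{\left(f,D \right)} = \frac{1}{7} + \frac{6}{D}$ ($a{\left(f,D \right)} = \frac{6}{D} - - \frac{1}{7} = \frac{6}{D} + \frac{1}{7} = \frac{1}{7} + \frac{6}{D}$)
$y{\left(r,P \right)} = \frac{42 + r}{7 r}$
$y{\left(-1285,1533 \right)} + 4703446 = \frac{42 - 1285}{7 \left(-1285\right)} + 4703446 = \frac{1}{7} \left(- \frac{1}{1285}\right) \left(-1243\right) + 4703446 = \frac{1243}{8995} + 4703446 = \frac{42307498013}{8995}$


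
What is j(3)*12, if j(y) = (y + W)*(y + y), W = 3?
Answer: 432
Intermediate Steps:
j(y) = 2*y*(3 + y) (j(y) = (y + 3)*(y + y) = (3 + y)*(2*y) = 2*y*(3 + y))
j(3)*12 = (2*3*(3 + 3))*12 = (2*3*6)*12 = 36*12 = 432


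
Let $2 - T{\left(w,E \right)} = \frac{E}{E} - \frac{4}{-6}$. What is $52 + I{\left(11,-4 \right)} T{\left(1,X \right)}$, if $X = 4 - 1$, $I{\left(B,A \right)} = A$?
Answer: $\frac{152}{3} \approx 50.667$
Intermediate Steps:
$X = 3$
$T{\left(w,E \right)} = \frac{1}{3}$ ($T{\left(w,E \right)} = 2 - \left(\frac{E}{E} - \frac{4}{-6}\right) = 2 - \left(1 - - \frac{2}{3}\right) = 2 - \left(1 + \frac{2}{3}\right) = 2 - \frac{5}{3} = \frac{1}{3}$)
$52 + I{\left(11,-4 \right)} T{\left(1,X \right)} = 52 - \frac{4}{3} = \frac{152}{3}$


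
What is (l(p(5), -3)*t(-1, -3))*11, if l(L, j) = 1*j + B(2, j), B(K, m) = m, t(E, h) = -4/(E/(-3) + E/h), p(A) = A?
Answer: 396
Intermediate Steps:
t(E, h) = -4/(-E/3 + E/h) (t(E, h) = -4/(E*(-⅓) + E/h) = -4/(-E/3 + E/h))
l(L, j) = 2*j (l(L, j) = 1*j + j = j + j = 2*j)
(l(p(5), -3)*t(-1, -3))*11 = ((2*(-3))*(12*(-3)/(-1*(-3 - 3))))*11 = -72*(-3)*(-1)/(-6)*11 = -72*(-3)*(-1)*(-1)/6*11 = -6*(-6)*11 = 36*11 = 396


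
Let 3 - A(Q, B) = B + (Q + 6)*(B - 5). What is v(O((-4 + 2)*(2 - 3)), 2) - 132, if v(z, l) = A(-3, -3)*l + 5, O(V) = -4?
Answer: -67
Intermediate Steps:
A(Q, B) = 3 - B - (-5 + B)*(6 + Q) (A(Q, B) = 3 - (B + (Q + 6)*(B - 5)) = 3 - (B + (6 + Q)*(-5 + B)) = 3 - (B + (-5 + B)*(6 + Q)) = 3 + (-B - (-5 + B)*(6 + Q)) = 3 - B - (-5 + B)*(6 + Q))
v(z, l) = 5 + 30*l (v(z, l) = (33 - 7*(-3) + 5*(-3) - 1*(-3)*(-3))*l + 5 = (33 + 21 - 15 - 9)*l + 5 = 30*l + 5 = 5 + 30*l)
v(O((-4 + 2)*(2 - 3)), 2) - 132 = (5 + 30*2) - 132 = (5 + 60) - 132 = 65 - 132 = -67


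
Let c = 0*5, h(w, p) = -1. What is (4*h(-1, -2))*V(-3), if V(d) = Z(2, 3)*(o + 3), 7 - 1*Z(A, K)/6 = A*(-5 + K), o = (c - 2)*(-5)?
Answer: -3432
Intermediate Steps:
c = 0
o = 10 (o = (0 - 2)*(-5) = -2*(-5) = 10)
Z(A, K) = 42 - 6*A*(-5 + K)
V(d) = 858 (V(d) = (42 + 30*2 - 6*2*3)*(10 + 3) = (42 + 60 - 36)*13 = 66*13 = 858)
(4*h(-1, -2))*V(-3) = (4*(-1))*858 = -4*858 = -3432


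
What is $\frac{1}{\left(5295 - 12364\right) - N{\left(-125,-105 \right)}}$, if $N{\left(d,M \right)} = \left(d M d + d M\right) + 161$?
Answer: $\frac{1}{1620270} \approx 6.1718 \cdot 10^{-7}$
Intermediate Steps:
$N{\left(d,M \right)} = 161 + M d + M d^{2}$ ($N{\left(d,M \right)} = \left(M d d + M d\right) + 161 = \left(M d^{2} + M d\right) + 161 = \left(M d + M d^{2}\right) + 161 = 161 + M d + M d^{2}$)
$\frac{1}{\left(5295 - 12364\right) - N{\left(-125,-105 \right)}} = \frac{1}{\left(5295 - 12364\right) - \left(161 - -13125 - 105 \left(-125\right)^{2}\right)} = \frac{1}{\left(5295 - 12364\right) - \left(161 + 13125 - 1640625\right)} = \frac{1}{-7069 - \left(161 + 13125 - 1640625\right)} = \frac{1}{-7069 - -1627339} = \frac{1}{-7069 + 1627339} = \frac{1}{1620270}$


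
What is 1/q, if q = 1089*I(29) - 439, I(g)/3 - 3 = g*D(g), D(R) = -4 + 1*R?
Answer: 1/2377937 ≈ 4.2053e-7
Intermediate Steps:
D(R) = -4 + R
I(g) = 9 + 3*g*(-4 + g) (I(g) = 9 + 3*(g*(-4 + g)) = 9 + 3*g*(-4 + g))
q = 2377937 (q = 1089*(9 + 3*29*(-4 + 29)) - 439 = 1089*(9 + 3*29*25) - 439 = 1089*(9 + 2175) - 439 = 1089*2184 - 439 = 2378376 - 439 = 2377937)
1/q = 1/2377937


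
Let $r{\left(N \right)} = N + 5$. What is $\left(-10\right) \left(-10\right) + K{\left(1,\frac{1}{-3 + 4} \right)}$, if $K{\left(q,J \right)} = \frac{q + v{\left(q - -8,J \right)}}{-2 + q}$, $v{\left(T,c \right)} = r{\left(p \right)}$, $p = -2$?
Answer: $96$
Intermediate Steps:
$r{\left(N \right)} = 5 + N$
$v{\left(T,c \right)} = 3$ ($v{\left(T,c \right)} = 5 - 2 = 3$)
$K{\left(q,J \right)} = \frac{3 + q}{-2 + q}$ ($K{\left(q,J \right)} = \frac{q + 3}{-2 + q} = \frac{3 + q}{-2 + q}$)
$\left(-10\right) \left(-10\right) + K{\left(1,\frac{1}{-3 + 4} \right)} = \left(-10\right) \left(-10\right) + \frac{3 + 1}{-2 + 1} = 100 + \frac{1}{-1} \cdot 4 = 100 - 4 = 96$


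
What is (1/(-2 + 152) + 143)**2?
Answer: 460145401/22500 ≈ 20451.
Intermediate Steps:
(1/(-2 + 152) + 143)**2 = (1/150 + 143)**2 = (21451/150)**2 = 460145401/22500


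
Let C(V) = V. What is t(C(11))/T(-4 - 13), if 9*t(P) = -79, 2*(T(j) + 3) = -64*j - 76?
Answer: -79/4527 ≈ -0.017451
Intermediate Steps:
T(j) = -41 - 32*j (T(j) = -3 + (-64*j - 76)/2 = -3 + (-76 - 64*j)/2 = -3 + (-38 - 32*j) = -41 - 32*j)
t(P) = -79/9 (t(P) = (⅑)*(-79) = -79/9)
t(C(11))/T(-4 - 13) = -79/(9*(-41 - 32*(-4 - 13))) = -79/(9*(-41 - 32*(-17))) = -79/(9*(-41 + 544)) = -79/9/503 = -79/9*1/503 = -79/4527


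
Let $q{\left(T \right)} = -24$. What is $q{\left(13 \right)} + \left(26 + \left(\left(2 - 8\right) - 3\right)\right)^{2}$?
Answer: $265$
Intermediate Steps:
$q{\left(13 \right)} + \left(26 + \left(\left(2 - 8\right) - 3\right)\right)^{2} = -24 + \left(26 + \left(\left(2 - 8\right) - 3\right)\right)^{2} = -24 + \left(26 - 9\right)^{2} = -24 + 17^{2} = -24 + 289 = 265$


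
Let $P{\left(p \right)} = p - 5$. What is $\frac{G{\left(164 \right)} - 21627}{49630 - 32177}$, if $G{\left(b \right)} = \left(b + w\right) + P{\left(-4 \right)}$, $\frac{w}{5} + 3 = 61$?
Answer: $- \frac{21182}{17453} \approx -1.2137$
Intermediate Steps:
$P{\left(p \right)} = -5 + p$
$w = 290$ ($w = -15 + 5 \cdot 61 = -15 + 305 = 290$)
$G{\left(b \right)} = 281 + b$ ($G{\left(b \right)} = \left(b + 290\right) - 9 = \left(290 + b\right) - 9 = 281 + b$)
$\frac{G{\left(164 \right)} - 21627}{49630 - 32177} = \frac{\left(281 + 164\right) - 21627}{49630 - 32177} = \frac{445 - 21627}{17453} = \left(-21182\right) \frac{1}{17453} = - \frac{21182}{17453}$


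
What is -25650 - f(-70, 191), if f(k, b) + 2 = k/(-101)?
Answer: -2590518/101 ≈ -25649.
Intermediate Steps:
f(k, b) = -2 - k/101 (f(k, b) = -2 + k/(-101) = -2 + k*(-1/101) = -2 - k/101)
-25650 - f(-70, 191) = -25650 - (-2 - 1/101*(-70)) = -25650 - (-2 + 70/101) = -25650 - 1*(-132/101) = -25650 + 132/101 = -2590518/101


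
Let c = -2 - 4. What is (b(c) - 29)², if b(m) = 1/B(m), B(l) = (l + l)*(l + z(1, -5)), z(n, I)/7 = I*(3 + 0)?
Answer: 1492045129/1774224 ≈ 840.96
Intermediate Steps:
z(n, I) = 21*I (z(n, I) = 7*(I*(3 + 0)) = 7*(I*3) = 7*(3*I) = 21*I)
c = -6
B(l) = 2*l*(-105 + l) (B(l) = (l + l)*(l + 21*(-5)) = (2*l)*(l - 105) = (2*l)*(-105 + l) = 2*l*(-105 + l))
b(m) = 1/(2*m*(-105 + m))
(b(c) - 29)² = ((½)/(-6*(-105 - 6)) - 29)² = ((½)*(-⅙)/(-111) - 29)² = ((½)*(-⅙)*(-1/111) - 29)² = (1/1332 - 29)² = (-38627/1332)² = 1492045129/1774224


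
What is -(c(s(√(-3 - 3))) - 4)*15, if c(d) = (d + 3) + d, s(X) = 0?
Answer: 15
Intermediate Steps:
c(d) = 3 + 2*d (c(d) = (3 + d) + d = 3 + 2*d)
-(c(s(√(-3 - 3))) - 4)*15 = -((3 + 2*0) - 4)*15 = -((3 + 0) - 4)*15 = -(3 - 4)*15 = -(-1)*15 = -1*(-15) = 15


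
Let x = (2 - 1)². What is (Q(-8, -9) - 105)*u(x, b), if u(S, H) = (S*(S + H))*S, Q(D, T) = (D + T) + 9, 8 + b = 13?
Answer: -678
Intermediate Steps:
b = 5 (b = -8 + 13 = 5)
Q(D, T) = 9 + D + T
x = 1 (x = 1² = 1)
u(S, H) = S²*(H + S) (u(S, H) = (S*(H + S))*S = S²*(H + S))
(Q(-8, -9) - 105)*u(x, b) = ((9 - 8 - 9) - 105)*(1²*(5 + 1)) = (-8 - 105)*(1*6) = -113*6 = -678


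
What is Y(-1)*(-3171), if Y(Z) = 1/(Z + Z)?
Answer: 3171/2 ≈ 1585.5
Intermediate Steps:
Y(Z) = 1/(2*Z)
Y(-1)*(-3171) = ((½)/(-1))*(-3171) = ((½)*(-1))*(-3171) = -½*(-3171) = 3171/2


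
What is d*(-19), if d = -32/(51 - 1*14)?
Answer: 608/37 ≈ 16.432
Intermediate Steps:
d = -32/37 (d = -32/(51 - 14) = -32/37 ≈ -0.86487)
d*(-19) = -32/37*(-19) = 608/37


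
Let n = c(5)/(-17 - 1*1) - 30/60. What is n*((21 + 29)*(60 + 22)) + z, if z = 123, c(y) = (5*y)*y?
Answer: -273593/9 ≈ -30399.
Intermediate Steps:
c(y) = 5*y²
n = -67/9 (n = (5*5²)/(-17 - 1*1) - 30/60 = (5*25)/(-17 - 1) - 30*1/60 = 125/(-18) - ½ = 125*(-1/18) - ½ = -125/18 - ½ = -67/9 ≈ -7.4444)
n*((21 + 29)*(60 + 22)) + z = -67*(21 + 29)*(60 + 22)/9 + 123 = -3350*82/9 + 123 = -67/9*4100 + 123 = -274700/9 + 123 = -273593/9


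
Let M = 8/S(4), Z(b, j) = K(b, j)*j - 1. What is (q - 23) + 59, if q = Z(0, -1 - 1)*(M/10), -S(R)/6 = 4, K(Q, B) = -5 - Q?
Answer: 357/10 ≈ 35.700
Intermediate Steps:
Z(b, j) = -1 + j*(-5 - b) (Z(b, j) = (-5 - b)*j - 1 = j*(-5 - b) - 1 = -1 + j*(-5 - b))
S(R) = -24 (S(R) = -6*4 = -24)
M = -1/3 (M = 8/(-24) = 8*(-1/24) = -1/3 ≈ -0.33333)
q = -3/10 (q = (-1 - (-1 - 1)*(5 + 0))*(-1/3/10) = (-1 - 1*(-2)*5)*(-1/3*1/10) = (-1 + 10)*(-1/30) = 9*(-1/30) = -3/10 ≈ -0.30000)
(q - 23) + 59 = (-3/10 - 23) + 59 = -233/10 + 59 = 357/10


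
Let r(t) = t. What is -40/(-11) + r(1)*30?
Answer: 370/11 ≈ 33.636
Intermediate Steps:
-40/(-11) + r(1)*30 = -40/(-11) + 1*30 = -40*(-1/11) + 30 = 40/11 + 30 = 370/11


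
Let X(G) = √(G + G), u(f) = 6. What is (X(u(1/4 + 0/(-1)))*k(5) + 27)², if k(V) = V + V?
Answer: 1929 + 1080*√3 ≈ 3799.6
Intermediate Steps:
k(V) = 2*V
X(G) = √2*√G (X(G) = √(2*G) = √2*√G)
(X(u(1/4 + 0/(-1)))*k(5) + 27)² = ((√2*√6)*(2*5) + 27)² = ((2*√3)*10 + 27)² = (20*√3 + 27)² = (27 + 20*√3)²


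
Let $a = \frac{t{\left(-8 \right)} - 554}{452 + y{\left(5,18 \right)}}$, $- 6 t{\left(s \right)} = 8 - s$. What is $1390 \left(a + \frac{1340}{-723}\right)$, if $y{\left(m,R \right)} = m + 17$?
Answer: $- \frac{721152850}{171351} \approx -4208.6$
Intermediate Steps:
$t{\left(s \right)} = - \frac{4}{3} + \frac{s}{6}$ ($t{\left(s \right)} = - \frac{8 - s}{6} = - \frac{4}{3} + \frac{s}{6}$)
$y{\left(m,R \right)} = 17 + m$
$a = - \frac{835}{711}$ ($a = \frac{\left(- \frac{4}{3} + \frac{1}{6} \left(-8\right)\right) - 554}{452 + \left(17 + 5\right)} = \frac{\left(- \frac{4}{3} - \frac{4}{3}\right) - 554}{452 + 22} = \frac{- \frac{8}{3} - 554}{474} = \left(- \frac{1670}{3}\right) \frac{1}{474} = - \frac{835}{711} \approx -1.1744$)
$1390 \left(a + \frac{1340}{-723}\right) = 1390 \left(- \frac{835}{711} + \frac{1340}{-723}\right) = 1390 \left(- \frac{835}{711} + 1340 \left(- \frac{1}{723}\right)\right) = 1390 \left(- \frac{835}{711} - \frac{1340}{723}\right) = 1390 \left(- \frac{518815}{171351}\right) = - \frac{721152850}{171351}$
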